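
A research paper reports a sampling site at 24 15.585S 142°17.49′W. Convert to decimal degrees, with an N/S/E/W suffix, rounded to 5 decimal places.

24.25975° S, 142.29150° W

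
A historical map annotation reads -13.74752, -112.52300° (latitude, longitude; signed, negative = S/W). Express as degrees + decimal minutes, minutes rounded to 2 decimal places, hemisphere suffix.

Latitude is negative → S; |value| = 13.747520
Lat: 13° + 0.747520 × 60 = 13° 44.8512′
Longitude is negative → W; |value| = 112.523000
Lon: fractional part 0.523000 → 31.3800 minutes

13° 44.85′ S, 112° 31.38′ W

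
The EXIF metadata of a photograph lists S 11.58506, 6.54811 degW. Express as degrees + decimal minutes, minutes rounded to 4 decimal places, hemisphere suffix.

11° 35.1036′ S, 6° 32.8866′ W

φ: fractional part 0.585060 → 35.103600 minutes
λ: 6° + 0.548110 × 60 = 6° 32.886600′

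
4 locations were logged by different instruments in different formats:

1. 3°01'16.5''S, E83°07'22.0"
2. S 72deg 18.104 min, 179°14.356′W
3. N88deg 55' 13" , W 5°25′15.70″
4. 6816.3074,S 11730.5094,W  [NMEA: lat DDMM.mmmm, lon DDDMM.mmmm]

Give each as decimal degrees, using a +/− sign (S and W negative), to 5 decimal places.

1. -3.02125, 83.12278
2. -72.30173, -179.23927
3. 88.92028, -5.42103
4. -68.27179, -117.50849

Point 1:
  φ: 3 + 1/60 + 16.5/3600 = 3.021250
  hemisphere S, so the sign is −
  Longitude: 7′ + 22″ = 7.36667′; 83 + 7.36667/60 = 83.122778
  E ⇒ keep positive
Point 2:
  Latitude: 72 + 18.104/60 = 72.301733
  S → negative
  λ: 179 + 14.356/60 = 179.239267
  W → negative
Point 3:
  Lat: 55′ + 13″ = 55.21667′; 88 + 55.21667/60 = 88.920278
  N → positive
  λ: 5° + 25/60 + 15.7/3600 = 5 + 0.416667 + 0.004361 = 5.421028
  hemisphere W, so the sign is −
Point 4:
  φ: degrees = first 2 digits = 68, minutes = 16.3074; 68 + 16.3074/60 = 68.271790
  hemisphere S, so the sign is −
  Lon: degrees = first 3 digits = 117, minutes = 30.5094; 117 + 30.5094/60 = 117.508490
  hemisphere W, so the sign is −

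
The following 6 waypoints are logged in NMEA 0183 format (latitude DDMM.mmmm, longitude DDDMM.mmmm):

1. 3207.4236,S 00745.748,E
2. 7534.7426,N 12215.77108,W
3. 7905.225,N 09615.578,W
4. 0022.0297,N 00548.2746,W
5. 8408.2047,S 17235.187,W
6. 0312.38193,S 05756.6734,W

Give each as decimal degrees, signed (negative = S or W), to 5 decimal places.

Point 1:
  φ: degrees = first 2 digits = 32, minutes = 7.4236; 32 + 7.4236/60 = 32.123727
  hemisphere S, so the sign is −
  λ: degrees = first 3 digits = 7, minutes = 45.748; 7 + 45.748/60 = 7.762467
  E → positive
Point 2:
  Latitude: degrees = first 2 digits = 75, minutes = 34.7426; 75 + 34.7426/60 = 75.579043
  N ⇒ keep positive
  Lon: degrees = first 3 digits = 122, minutes = 15.77108; 122 + 15.77108/60 = 122.262851
  W ⇒ negate
Point 3:
  φ: degrees = first 2 digits = 79, minutes = 5.225; 79 + 5.225/60 = 79.087083
  N ⇒ keep positive
  λ: split at 3 digits → 096° and 15.578′; 96 + 15.578/60 = 96.259633
  W ⇒ negate
Point 4:
  Latitude: degrees = first 2 digits = 0, minutes = 22.0297; 0 + 22.0297/60 = 0.367162
  N ⇒ keep positive
  λ: degrees = first 3 digits = 5, minutes = 48.2746; 5 + 48.2746/60 = 5.804577
  W → negative
Point 5:
  φ: split at 2 digits → 84° and 8.2047′; 84 + 8.2047/60 = 84.136745
  S ⇒ negate
  Longitude: split at 3 digits → 172° and 35.187′; 172 + 35.187/60 = 172.586450
  W → negative
Point 6:
  Latitude: split at 2 digits → 03° and 12.38193′; 3 + 12.38193/60 = 3.206366
  hemisphere S, so the sign is −
  λ: split at 3 digits → 057° and 56.6734′; 57 + 56.6734/60 = 57.944557
  hemisphere W, so the sign is −

1. -32.12373, 7.76247
2. 75.57904, -122.26285
3. 79.08708, -96.25963
4. 0.36716, -5.80458
5. -84.13675, -172.58645
6. -3.20637, -57.94456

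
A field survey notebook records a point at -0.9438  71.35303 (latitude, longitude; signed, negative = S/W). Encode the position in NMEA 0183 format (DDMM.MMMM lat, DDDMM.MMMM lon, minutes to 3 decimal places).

Latitude is negative → S; |value| = 0.943800
Latitude: minutes = (0.943800 − 0) × 60 = 56.62800
Lon: fractional part 0.353030 → 21.18180 minutes

0056.628,S / 07121.182,E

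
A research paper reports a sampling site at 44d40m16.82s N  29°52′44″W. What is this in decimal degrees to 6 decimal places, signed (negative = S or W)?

44.671339, -29.878889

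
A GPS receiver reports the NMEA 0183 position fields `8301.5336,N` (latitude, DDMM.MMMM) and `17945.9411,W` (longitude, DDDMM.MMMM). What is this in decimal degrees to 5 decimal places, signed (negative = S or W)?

83.02556, -179.76569

Latitude: degrees = first 2 digits = 83, minutes = 1.5336; 83 + 1.5336/60 = 83.025560
N ⇒ keep positive
Lon: degrees = first 3 digits = 179, minutes = 45.9411; 179 + 45.9411/60 = 179.765685
W → negative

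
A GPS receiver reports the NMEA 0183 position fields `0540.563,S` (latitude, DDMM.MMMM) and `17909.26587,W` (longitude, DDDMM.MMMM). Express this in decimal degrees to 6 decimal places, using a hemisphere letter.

5.676050° S, 179.154431° W

Lat: degrees = first 2 digits = 5, minutes = 40.563; 5 + 40.563/60 = 5.6760500
Longitude: split at 3 digits → 179° and 9.26587′; 179 + 9.26587/60 = 179.1544312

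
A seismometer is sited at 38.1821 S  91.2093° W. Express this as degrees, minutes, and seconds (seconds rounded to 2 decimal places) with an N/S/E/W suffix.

φ: whole degrees 38; 10.92600′ → 10′ and 55.5600″
λ: 0.209300 × 60 = 12.55800′ → 12′, remainder × 60 = 33.4800″

38°10′55.56″ S, 91°12′33.48″ W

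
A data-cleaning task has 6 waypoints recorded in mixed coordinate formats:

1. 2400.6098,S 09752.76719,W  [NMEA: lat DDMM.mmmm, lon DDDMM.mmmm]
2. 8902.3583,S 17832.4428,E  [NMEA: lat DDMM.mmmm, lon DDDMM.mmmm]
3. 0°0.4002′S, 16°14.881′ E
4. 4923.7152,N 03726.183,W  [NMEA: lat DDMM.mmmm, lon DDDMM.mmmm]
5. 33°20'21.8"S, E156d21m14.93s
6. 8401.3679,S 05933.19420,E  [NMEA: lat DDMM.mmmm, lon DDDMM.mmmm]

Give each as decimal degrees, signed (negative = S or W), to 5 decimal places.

1. -24.01016, -97.87945
2. -89.03931, 178.54071
3. -0.00667, 16.24802
4. 49.39525, -37.43638
5. -33.33939, 156.35415
6. -84.02280, 59.55324

Point 1:
  φ: degrees = first 2 digits = 24, minutes = 0.6098; 24 + 0.6098/60 = 24.010163
  S → negative
  λ: split at 3 digits → 097° and 52.76719′; 97 + 52.76719/60 = 97.879453
  W → negative
Point 2:
  Latitude: degrees = first 2 digits = 89, minutes = 2.3583; 89 + 2.3583/60 = 89.039305
  S → negative
  Longitude: split at 3 digits → 178° and 32.4428′; 178 + 32.4428/60 = 178.540713
  E → positive
Point 3:
  Lat: 0.4002′ = 0.006670°; total 0.006670
  S → negative
  λ: 14.881′ = 0.248017°; total 16.248017
  E ⇒ keep positive
Point 4:
  φ: degrees = first 2 digits = 49, minutes = 23.7152; 49 + 23.7152/60 = 49.395253
  N ⇒ keep positive
  Lon: degrees = first 3 digits = 37, minutes = 26.183; 37 + 26.183/60 = 37.436383
  W ⇒ negate
Point 5:
  Lat: 20′ + 21.8″ = 20.36333′; 33 + 20.36333/60 = 33.339389
  hemisphere S, so the sign is −
  Longitude: 156° + 21/60 + 14.93/3600 = 156 + 0.350000 + 0.004147 = 156.354147
  E → positive
Point 6:
  φ: split at 2 digits → 84° and 1.3679′; 84 + 1.3679/60 = 84.022798
  S ⇒ negate
  Lon: split at 3 digits → 059° and 33.1942′; 59 + 33.1942/60 = 59.553237
  E ⇒ keep positive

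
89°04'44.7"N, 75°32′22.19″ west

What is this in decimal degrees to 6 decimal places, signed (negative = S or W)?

Latitude: 89 + 4/60 + 44.7/3600 = 89.0790833
N → positive
Lon: 75° + 32/60 + 22.19/3600 = 75 + 0.533333 + 0.006164 = 75.5394972
W ⇒ negate

89.079083, -75.539497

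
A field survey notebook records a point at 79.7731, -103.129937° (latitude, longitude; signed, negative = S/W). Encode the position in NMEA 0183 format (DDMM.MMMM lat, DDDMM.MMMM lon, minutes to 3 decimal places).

7946.386,N / 10307.796,W

Latitude: 79° + 0.773100 × 60 = 79° 46.38600′
Longitude is negative → W; |value| = 103.129937
λ: minutes = (103.129937 − 103) × 60 = 7.79622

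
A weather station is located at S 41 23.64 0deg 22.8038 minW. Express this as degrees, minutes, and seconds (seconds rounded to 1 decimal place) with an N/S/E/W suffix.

41°23′38.4″ S, 0°22′48.2″ W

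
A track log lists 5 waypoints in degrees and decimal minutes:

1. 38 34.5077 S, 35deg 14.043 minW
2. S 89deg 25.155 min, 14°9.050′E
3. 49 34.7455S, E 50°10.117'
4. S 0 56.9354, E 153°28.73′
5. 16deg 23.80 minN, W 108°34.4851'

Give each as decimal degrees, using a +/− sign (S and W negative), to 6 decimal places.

1. -38.575128, -35.234050
2. -89.419250, 14.150833
3. -49.579092, 50.168617
4. -0.948923, 153.478833
5. 16.396667, -108.574752

Point 1:
  Latitude: 38 + 34.5077/60 = 38.5751283
  hemisphere S, so the sign is −
  Lon: 35 + 14.043/60 = 35.2340500
  hemisphere W, so the sign is −
Point 2:
  Latitude: 89 + 25.155/60 = 89.4192500
  S ⇒ negate
  λ: 9.05′ = 0.150833°; total 14.1508333
  E ⇒ keep positive
Point 3:
  φ: 34.7455′ = 0.579092°; total 49.5790917
  hemisphere S, so the sign is −
  λ: 50 + 10.117/60 = 50.1686167
  E → positive
Point 4:
  φ: 0 + 56.9354/60 = 0.9489233
  S ⇒ negate
  Lon: 28.73′ = 0.478833°; total 153.4788333
  E ⇒ keep positive
Point 5:
  Latitude: 16 + 23.8/60 = 16.3966667
  N → positive
  Longitude: 108 + 34.4851/60 = 108.5747517
  hemisphere W, so the sign is −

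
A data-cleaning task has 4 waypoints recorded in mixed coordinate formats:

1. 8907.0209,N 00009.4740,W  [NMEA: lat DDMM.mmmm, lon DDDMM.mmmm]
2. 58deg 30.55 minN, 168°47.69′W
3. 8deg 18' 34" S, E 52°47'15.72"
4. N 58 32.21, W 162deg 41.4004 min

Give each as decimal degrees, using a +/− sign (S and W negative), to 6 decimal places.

1. 89.117015, -0.157900
2. 58.509167, -168.794833
3. -8.309444, 52.787700
4. 58.536833, -162.690007

Point 1:
  Latitude: split at 2 digits → 89° and 7.0209′; 89 + 7.0209/60 = 89.1170150
  N → positive
  λ: degrees = first 3 digits = 0, minutes = 9.474; 0 + 9.474/60 = 0.1579000
  W ⇒ negate
Point 2:
  Lat: 58 + 30.55/60 = 58.5091667
  N ⇒ keep positive
  Longitude: 47.69′ = 0.794833°; total 168.7948333
  hemisphere W, so the sign is −
Point 3:
  φ: 18′ + 34″ = 18.56667′; 8 + 18.56667/60 = 8.3094444
  hemisphere S, so the sign is −
  Lon: 47′ + 15.72″ = 47.26200′; 52 + 47.26200/60 = 52.7877000
  E → positive
Point 4:
  Lat: 58 + 32.21/60 = 58.5368333
  N ⇒ keep positive
  Lon: 41.4004′ = 0.690007°; total 162.6900067
  W ⇒ negate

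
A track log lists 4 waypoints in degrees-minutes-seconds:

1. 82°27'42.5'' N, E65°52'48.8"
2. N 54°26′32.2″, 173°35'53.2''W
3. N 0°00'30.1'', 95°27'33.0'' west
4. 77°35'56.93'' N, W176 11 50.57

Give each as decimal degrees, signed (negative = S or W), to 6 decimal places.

1. 82.461806, 65.880222
2. 54.442278, -173.598111
3. 0.008361, -95.459167
4. 77.599147, -176.197381

Point 1:
  Latitude: 82° + 27/60 + 42.5/3600 = 82 + 0.450000 + 0.011806 = 82.4618056
  N ⇒ keep positive
  λ: 65 + 52/60 + 48.8/3600 = 65.8802222
  E → positive
Point 2:
  φ: 54° + 26/60 + 32.2/3600 = 54 + 0.433333 + 0.008944 = 54.4422778
  N ⇒ keep positive
  Lon: 173 + 35/60 + 53.2/3600 = 173.5981111
  W ⇒ negate
Point 3:
  Latitude: 0′ + 30.1″ = 0.50167′; 0 + 0.50167/60 = 0.0083611
  N → positive
  Longitude: 95 + 27/60 + 33/3600 = 95.4591667
  W → negative
Point 4:
  Lat: 77° + 35/60 + 56.93/3600 = 77 + 0.583333 + 0.015814 = 77.5991472
  N ⇒ keep positive
  λ: 176 + 11/60 + 50.57/3600 = 176.1973806
  W → negative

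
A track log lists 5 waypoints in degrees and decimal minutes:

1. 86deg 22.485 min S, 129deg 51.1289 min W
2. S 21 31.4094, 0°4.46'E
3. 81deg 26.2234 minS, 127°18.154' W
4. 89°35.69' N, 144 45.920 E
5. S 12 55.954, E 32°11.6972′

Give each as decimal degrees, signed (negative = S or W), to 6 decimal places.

1. -86.374750, -129.852148
2. -21.523490, 0.074333
3. -81.437057, -127.302567
4. 89.594833, 144.765333
5. -12.932567, 32.194953

Point 1:
  φ: 22.485′ = 0.374750°; total 86.3747500
  S ⇒ negate
  Lon: 129 + 51.1289/60 = 129.8521483
  W → negative
Point 2:
  Latitude: 31.4094′ = 0.523490°; total 21.5234900
  hemisphere S, so the sign is −
  λ: 4.46′ = 0.074333°; total 0.0743333
  E → positive
Point 3:
  Latitude: 81 + 26.2234/60 = 81.4370567
  hemisphere S, so the sign is −
  Longitude: 18.154′ = 0.302567°; total 127.3025667
  W → negative
Point 4:
  Lat: 89 + 35.69/60 = 89.5948333
  N → positive
  Lon: 144 + 45.92/60 = 144.7653333
  E ⇒ keep positive
Point 5:
  Latitude: 55.954′ = 0.932567°; total 12.9325667
  hemisphere S, so the sign is −
  λ: 32 + 11.6972/60 = 32.1949533
  E ⇒ keep positive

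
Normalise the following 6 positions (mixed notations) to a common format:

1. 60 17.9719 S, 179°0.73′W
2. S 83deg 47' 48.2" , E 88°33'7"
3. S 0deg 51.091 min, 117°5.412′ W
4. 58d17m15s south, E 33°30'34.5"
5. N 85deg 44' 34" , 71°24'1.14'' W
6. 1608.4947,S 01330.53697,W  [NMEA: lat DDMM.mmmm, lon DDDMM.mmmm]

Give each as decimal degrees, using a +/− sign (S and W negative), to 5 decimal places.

1. -60.29953, -179.01217
2. -83.79672, 88.55194
3. -0.85152, -117.09020
4. -58.28750, 33.50958
5. 85.74278, -71.40032
6. -16.14158, -13.50895

Point 1:
  Latitude: 60 + 17.9719/60 = 60.299532
  S → negative
  λ: 0.73′ = 0.012167°; total 179.012167
  hemisphere W, so the sign is −
Point 2:
  Latitude: 47′ + 48.2″ = 47.80333′; 83 + 47.80333/60 = 83.796722
  S ⇒ negate
  Longitude: 33′ + 7″ = 33.11667′; 88 + 33.11667/60 = 88.551944
  E ⇒ keep positive
Point 3:
  φ: 0 + 51.091/60 = 0.851517
  S ⇒ negate
  λ: 117 + 5.412/60 = 117.090200
  hemisphere W, so the sign is −
Point 4:
  φ: 58 + 17/60 + 15/3600 = 58.287500
  S ⇒ negate
  λ: 30′ + 34.5″ = 30.57500′; 33 + 30.57500/60 = 33.509583
  E ⇒ keep positive
Point 5:
  φ: 85 + 44/60 + 34/3600 = 85.742778
  N → positive
  Lon: 71 + 24/60 + 1.14/3600 = 71.400317
  W → negative
Point 6:
  φ: degrees = first 2 digits = 16, minutes = 8.4947; 16 + 8.4947/60 = 16.141578
  hemisphere S, so the sign is −
  λ: degrees = first 3 digits = 13, minutes = 30.53697; 13 + 30.53697/60 = 13.508950
  W → negative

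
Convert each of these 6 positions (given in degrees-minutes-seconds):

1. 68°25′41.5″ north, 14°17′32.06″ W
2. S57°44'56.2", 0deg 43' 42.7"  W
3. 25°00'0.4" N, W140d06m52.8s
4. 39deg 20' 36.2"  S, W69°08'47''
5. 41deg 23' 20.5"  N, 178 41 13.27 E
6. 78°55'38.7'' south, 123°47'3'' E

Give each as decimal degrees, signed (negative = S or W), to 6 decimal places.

1. 68.428194, -14.292239
2. -57.748944, -0.728528
3. 25.000111, -140.114667
4. -39.343389, -69.146389
5. 41.389028, 178.687019
6. -78.927417, 123.784167

Point 1:
  φ: 25′ + 41.5″ = 25.69167′; 68 + 25.69167/60 = 68.4281944
  N → positive
  λ: 14° + 17/60 + 32.06/3600 = 14 + 0.283333 + 0.008906 = 14.2922389
  hemisphere W, so the sign is −
Point 2:
  Latitude: 57° + 44/60 + 56.2/3600 = 57 + 0.733333 + 0.015611 = 57.7489444
  hemisphere S, so the sign is −
  Lon: 43′ + 42.7″ = 43.71167′; 0 + 43.71167/60 = 0.7285278
  W ⇒ negate
Point 3:
  φ: 0′ + 0.4″ = 0.00667′; 25 + 0.00667/60 = 25.0001111
  N → positive
  Longitude: 6′ + 52.8″ = 6.88000′; 140 + 6.88000/60 = 140.1146667
  hemisphere W, so the sign is −
Point 4:
  φ: 39° + 20/60 + 36.2/3600 = 39 + 0.333333 + 0.010056 = 39.3433889
  S → negative
  Lon: 69 + 8/60 + 47/3600 = 69.1463889
  W → negative
Point 5:
  Latitude: 23′ + 20.5″ = 23.34167′; 41 + 23.34167/60 = 41.3890278
  N → positive
  λ: 41′ + 13.27″ = 41.22117′; 178 + 41.22117/60 = 178.6870194
  E → positive
Point 6:
  Latitude: 55′ + 38.7″ = 55.64500′; 78 + 55.64500/60 = 78.9274167
  hemisphere S, so the sign is −
  Longitude: 123° + 47/60 + 3/3600 = 123 + 0.783333 + 0.000833 = 123.7841667
  E ⇒ keep positive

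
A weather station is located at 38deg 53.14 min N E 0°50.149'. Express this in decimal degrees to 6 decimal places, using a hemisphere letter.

38.885667° N, 0.835817° E

Latitude: 53.14′ = 0.885667°; total 38.8856667
Longitude: 0 + 50.149/60 = 0.8358167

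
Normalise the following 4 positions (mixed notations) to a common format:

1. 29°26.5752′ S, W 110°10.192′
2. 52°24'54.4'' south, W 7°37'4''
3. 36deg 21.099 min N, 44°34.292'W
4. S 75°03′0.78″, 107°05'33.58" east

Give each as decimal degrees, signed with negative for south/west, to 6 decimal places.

Point 1:
  Lat: 29 + 26.5752/60 = 29.4429200
  S → negative
  Longitude: 10.192′ = 0.169867°; total 110.1698667
  W → negative
Point 2:
  Lat: 52° + 24/60 + 54.4/3600 = 52 + 0.400000 + 0.015111 = 52.4151111
  S ⇒ negate
  Longitude: 7° + 37/60 + 4/3600 = 7 + 0.616667 + 0.001111 = 7.6177778
  W ⇒ negate
Point 3:
  Latitude: 21.099′ = 0.351650°; total 36.3516500
  N ⇒ keep positive
  Longitude: 34.292′ = 0.571533°; total 44.5715333
  hemisphere W, so the sign is −
Point 4:
  φ: 75 + 3/60 + 0.78/3600 = 75.0502167
  hemisphere S, so the sign is −
  λ: 5′ + 33.58″ = 5.55967′; 107 + 5.55967/60 = 107.0926611
  E → positive

1. -29.442920, -110.169867
2. -52.415111, -7.617778
3. 36.351650, -44.571533
4. -75.050217, 107.092661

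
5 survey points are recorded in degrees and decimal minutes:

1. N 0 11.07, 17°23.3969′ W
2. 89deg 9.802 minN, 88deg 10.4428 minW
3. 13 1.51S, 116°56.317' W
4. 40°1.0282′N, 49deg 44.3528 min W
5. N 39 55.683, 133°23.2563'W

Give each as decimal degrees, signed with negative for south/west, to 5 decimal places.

Point 1:
  Lat: 11.07′ = 0.184500°; total 0.184500
  N → positive
  Longitude: 17 + 23.3969/60 = 17.389948
  W → negative
Point 2:
  Lat: 89 + 9.802/60 = 89.163367
  N ⇒ keep positive
  Longitude: 88 + 10.4428/60 = 88.174047
  W ⇒ negate
Point 3:
  φ: 1.51′ = 0.025167°; total 13.025167
  S → negative
  Lon: 56.317′ = 0.938617°; total 116.938617
  hemisphere W, so the sign is −
Point 4:
  φ: 1.0282′ = 0.017137°; total 40.017137
  N → positive
  λ: 49 + 44.3528/60 = 49.739213
  hemisphere W, so the sign is −
Point 5:
  Latitude: 39 + 55.683/60 = 39.928050
  N ⇒ keep positive
  Longitude: 133 + 23.2563/60 = 133.387605
  W → negative

1. 0.18450, -17.38995
2. 89.16337, -88.17405
3. -13.02517, -116.93862
4. 40.01714, -49.73921
5. 39.92805, -133.38761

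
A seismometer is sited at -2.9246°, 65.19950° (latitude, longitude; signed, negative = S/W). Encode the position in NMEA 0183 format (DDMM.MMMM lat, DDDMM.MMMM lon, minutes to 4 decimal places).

Latitude is negative → S; |value| = 2.924600
Latitude: minutes = (2.924600 − 2) × 60 = 55.476000
Longitude: 65° + 0.199500 × 60 = 65° 11.970000′

0255.4760,S / 06511.9700,E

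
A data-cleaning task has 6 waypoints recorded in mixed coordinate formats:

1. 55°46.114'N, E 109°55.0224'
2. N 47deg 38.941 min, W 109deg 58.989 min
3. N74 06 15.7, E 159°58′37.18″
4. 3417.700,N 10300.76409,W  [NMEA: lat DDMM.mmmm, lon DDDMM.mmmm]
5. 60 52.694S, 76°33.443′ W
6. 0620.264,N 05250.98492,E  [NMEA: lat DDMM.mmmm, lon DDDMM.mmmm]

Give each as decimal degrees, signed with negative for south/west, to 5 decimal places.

1. 55.76857, 109.91704
2. 47.64902, -109.98315
3. 74.10436, 159.97699
4. 34.29500, -103.01273
5. -60.87823, -76.55738
6. 6.33773, 52.84975

Point 1:
  Latitude: 46.114′ = 0.768567°; total 55.768567
  N ⇒ keep positive
  Longitude: 55.0224′ = 0.917040°; total 109.917040
  E → positive
Point 2:
  φ: 47 + 38.941/60 = 47.649017
  N → positive
  λ: 58.989′ = 0.983150°; total 109.983150
  hemisphere W, so the sign is −
Point 3:
  φ: 74° + 6/60 + 15.7/3600 = 74 + 0.100000 + 0.004361 = 74.104361
  N → positive
  λ: 159° + 58/60 + 37.18/3600 = 159 + 0.966667 + 0.010328 = 159.976994
  E ⇒ keep positive
Point 4:
  Lat: degrees = first 2 digits = 34, minutes = 17.7; 34 + 17.7/60 = 34.295000
  N → positive
  λ: split at 3 digits → 103° and 0.76409′; 103 + 0.76409/60 = 103.012735
  W ⇒ negate
Point 5:
  Latitude: 52.694′ = 0.878233°; total 60.878233
  S ⇒ negate
  λ: 76 + 33.443/60 = 76.557383
  W → negative
Point 6:
  Latitude: split at 2 digits → 06° and 20.264′; 6 + 20.264/60 = 6.337733
  N → positive
  Longitude: degrees = first 3 digits = 52, minutes = 50.98492; 52 + 50.98492/60 = 52.849749
  E ⇒ keep positive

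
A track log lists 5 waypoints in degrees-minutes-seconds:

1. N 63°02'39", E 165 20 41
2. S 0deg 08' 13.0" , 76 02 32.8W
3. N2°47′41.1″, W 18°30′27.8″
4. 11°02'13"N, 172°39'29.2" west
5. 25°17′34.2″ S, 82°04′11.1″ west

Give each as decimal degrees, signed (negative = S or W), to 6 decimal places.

Point 1:
  Lat: 2′ + 39″ = 2.65000′; 63 + 2.65000/60 = 63.0441667
  N → positive
  λ: 20′ + 41″ = 20.68333′; 165 + 20.68333/60 = 165.3447222
  E → positive
Point 2:
  φ: 8′ + 13″ = 8.21667′; 0 + 8.21667/60 = 0.1369444
  S ⇒ negate
  λ: 76° + 2/60 + 32.8/3600 = 76 + 0.033333 + 0.009111 = 76.0424444
  hemisphere W, so the sign is −
Point 3:
  φ: 2° + 47/60 + 41.1/3600 = 2 + 0.783333 + 0.011417 = 2.7947500
  N ⇒ keep positive
  Lon: 18° + 30/60 + 27.8/3600 = 18 + 0.500000 + 0.007722 = 18.5077222
  hemisphere W, so the sign is −
Point 4:
  Latitude: 11 + 2/60 + 13/3600 = 11.0369444
  N → positive
  Longitude: 172° + 39/60 + 29.2/3600 = 172 + 0.650000 + 0.008111 = 172.6581111
  W ⇒ negate
Point 5:
  Lat: 17′ + 34.2″ = 17.57000′; 25 + 17.57000/60 = 25.2928333
  S ⇒ negate
  Lon: 82° + 4/60 + 11.1/3600 = 82 + 0.066667 + 0.003083 = 82.0697500
  W ⇒ negate

1. 63.044167, 165.344722
2. -0.136944, -76.042444
3. 2.794750, -18.507722
4. 11.036944, -172.658111
5. -25.292833, -82.069750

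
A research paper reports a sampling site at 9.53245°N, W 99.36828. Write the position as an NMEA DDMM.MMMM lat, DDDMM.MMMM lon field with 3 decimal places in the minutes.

0931.947,N / 09922.097,W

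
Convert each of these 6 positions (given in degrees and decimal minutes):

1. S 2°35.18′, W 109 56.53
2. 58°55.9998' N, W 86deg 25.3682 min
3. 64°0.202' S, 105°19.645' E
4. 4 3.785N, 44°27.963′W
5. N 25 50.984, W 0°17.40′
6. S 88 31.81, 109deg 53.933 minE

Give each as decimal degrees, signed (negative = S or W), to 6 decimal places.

1. -2.586333, -109.942167
2. 58.933330, -86.422803
3. -64.003367, 105.327417
4. 4.063083, -44.466050
5. 25.849733, -0.290000
6. -88.530167, 109.898883

Point 1:
  Lat: 35.18′ = 0.586333°; total 2.5863333
  S ⇒ negate
  Lon: 56.53′ = 0.942167°; total 109.9421667
  hemisphere W, so the sign is −
Point 2:
  Latitude: 58 + 55.9998/60 = 58.9333300
  N ⇒ keep positive
  Longitude: 25.3682′ = 0.422803°; total 86.4228033
  W → negative
Point 3:
  φ: 0.202′ = 0.003367°; total 64.0033667
  hemisphere S, so the sign is −
  Longitude: 19.645′ = 0.327417°; total 105.3274167
  E ⇒ keep positive
Point 4:
  Latitude: 3.785′ = 0.063083°; total 4.0630833
  N → positive
  Longitude: 27.963′ = 0.466050°; total 44.4660500
  W → negative
Point 5:
  Lat: 25 + 50.984/60 = 25.8497333
  N ⇒ keep positive
  Lon: 17.4′ = 0.290000°; total 0.2900000
  W ⇒ negate
Point 6:
  Lat: 31.81′ = 0.530167°; total 88.5301667
  S → negative
  λ: 53.933′ = 0.898883°; total 109.8988833
  E → positive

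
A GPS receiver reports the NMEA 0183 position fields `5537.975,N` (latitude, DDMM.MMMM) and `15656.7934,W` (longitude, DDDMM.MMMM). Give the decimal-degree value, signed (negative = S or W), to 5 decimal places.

φ: split at 2 digits → 55° and 37.975′; 55 + 37.975/60 = 55.632917
N → positive
Lon: split at 3 digits → 156° and 56.7934′; 156 + 56.7934/60 = 156.946557
hemisphere W, so the sign is −

55.63292, -156.94656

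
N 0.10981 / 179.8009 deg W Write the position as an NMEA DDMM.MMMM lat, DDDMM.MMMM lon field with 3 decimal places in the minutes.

0006.589,N / 17948.054,W

φ: 0° + 0.109810 × 60 = 0° 6.58860′
Longitude: minutes = (179.800900 − 179) × 60 = 48.05400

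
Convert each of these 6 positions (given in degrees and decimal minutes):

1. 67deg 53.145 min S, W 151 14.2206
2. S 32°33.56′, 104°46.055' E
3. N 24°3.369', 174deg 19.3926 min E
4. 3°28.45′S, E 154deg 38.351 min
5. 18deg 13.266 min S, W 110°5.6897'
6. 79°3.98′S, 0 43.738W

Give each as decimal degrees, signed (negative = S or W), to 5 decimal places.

1. -67.88575, -151.23701
2. -32.55933, 104.76758
3. 24.05615, 174.32321
4. -3.47417, 154.63918
5. -18.22110, -110.09483
6. -79.06633, -0.72897

Point 1:
  φ: 53.145′ = 0.885750°; total 67.885750
  hemisphere S, so the sign is −
  Longitude: 14.2206′ = 0.237010°; total 151.237010
  W ⇒ negate
Point 2:
  Lat: 32 + 33.56/60 = 32.559333
  hemisphere S, so the sign is −
  Longitude: 104 + 46.055/60 = 104.767583
  E → positive
Point 3:
  φ: 24 + 3.369/60 = 24.056150
  N → positive
  Lon: 19.3926′ = 0.323210°; total 174.323210
  E → positive
Point 4:
  Latitude: 28.45′ = 0.474167°; total 3.474167
  S ⇒ negate
  Longitude: 154 + 38.351/60 = 154.639183
  E → positive
Point 5:
  φ: 18 + 13.266/60 = 18.221100
  S → negative
  λ: 110 + 5.6897/60 = 110.094828
  W → negative
Point 6:
  Latitude: 79 + 3.98/60 = 79.066333
  S ⇒ negate
  Longitude: 43.738′ = 0.728967°; total 0.728967
  hemisphere W, so the sign is −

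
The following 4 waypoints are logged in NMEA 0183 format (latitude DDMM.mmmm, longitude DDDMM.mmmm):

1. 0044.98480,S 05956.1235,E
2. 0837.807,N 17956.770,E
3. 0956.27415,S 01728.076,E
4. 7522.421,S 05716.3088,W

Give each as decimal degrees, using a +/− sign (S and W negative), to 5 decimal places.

Point 1:
  Lat: degrees = first 2 digits = 0, minutes = 44.9848; 0 + 44.9848/60 = 0.749747
  S ⇒ negate
  Longitude: split at 3 digits → 059° and 56.1235′; 59 + 56.1235/60 = 59.935392
  E ⇒ keep positive
Point 2:
  Lat: split at 2 digits → 08° and 37.807′; 8 + 37.807/60 = 8.630117
  N ⇒ keep positive
  λ: degrees = first 3 digits = 179, minutes = 56.77; 179 + 56.77/60 = 179.946167
  E → positive
Point 3:
  Lat: degrees = first 2 digits = 9, minutes = 56.27415; 9 + 56.27415/60 = 9.937903
  S ⇒ negate
  Lon: split at 3 digits → 017° and 28.076′; 17 + 28.076/60 = 17.467933
  E → positive
Point 4:
  Lat: split at 2 digits → 75° and 22.421′; 75 + 22.421/60 = 75.373683
  hemisphere S, so the sign is −
  Longitude: degrees = first 3 digits = 57, minutes = 16.3088; 57 + 16.3088/60 = 57.271813
  hemisphere W, so the sign is −

1. -0.74975, 59.93539
2. 8.63012, 179.94617
3. -9.93790, 17.46793
4. -75.37368, -57.27181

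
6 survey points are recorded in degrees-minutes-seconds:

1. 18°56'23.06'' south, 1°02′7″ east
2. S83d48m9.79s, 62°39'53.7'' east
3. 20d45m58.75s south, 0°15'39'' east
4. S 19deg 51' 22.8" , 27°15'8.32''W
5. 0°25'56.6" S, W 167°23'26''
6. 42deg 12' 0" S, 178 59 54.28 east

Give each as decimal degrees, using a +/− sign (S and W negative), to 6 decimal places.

1. -18.939739, 1.035278
2. -83.802719, 62.664917
3. -20.766319, 0.260833
4. -19.856333, -27.252311
5. -0.432389, -167.390556
6. -42.200000, 178.998411

Point 1:
  Latitude: 18 + 56/60 + 23.06/3600 = 18.9397389
  S → negative
  λ: 1 + 2/60 + 7/3600 = 1.0352778
  E ⇒ keep positive
Point 2:
  Latitude: 83 + 48/60 + 9.79/3600 = 83.8027194
  S → negative
  Longitude: 62 + 39/60 + 53.7/3600 = 62.6649167
  E → positive
Point 3:
  Lat: 20° + 45/60 + 58.75/3600 = 20 + 0.750000 + 0.016319 = 20.7663194
  hemisphere S, so the sign is −
  Lon: 0 + 15/60 + 39/3600 = 0.2608333
  E ⇒ keep positive
Point 4:
  Lat: 19 + 51/60 + 22.8/3600 = 19.8563333
  S → negative
  λ: 27 + 15/60 + 8.32/3600 = 27.2523111
  W ⇒ negate
Point 5:
  φ: 25′ + 56.6″ = 25.94333′; 0 + 25.94333/60 = 0.4323889
  S ⇒ negate
  Longitude: 167 + 23/60 + 26/3600 = 167.3905556
  hemisphere W, so the sign is −
Point 6:
  Latitude: 12′ + 0″ = 12.00000′; 42 + 12.00000/60 = 42.2000000
  hemisphere S, so the sign is −
  Longitude: 178 + 59/60 + 54.28/3600 = 178.9984111
  E ⇒ keep positive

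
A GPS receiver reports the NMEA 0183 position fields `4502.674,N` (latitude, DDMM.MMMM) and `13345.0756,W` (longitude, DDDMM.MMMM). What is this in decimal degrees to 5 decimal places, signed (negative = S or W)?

45.04457, -133.75126

φ: degrees = first 2 digits = 45, minutes = 2.674; 45 + 2.674/60 = 45.044567
N ⇒ keep positive
λ: degrees = first 3 digits = 133, minutes = 45.0756; 133 + 45.0756/60 = 133.751260
W → negative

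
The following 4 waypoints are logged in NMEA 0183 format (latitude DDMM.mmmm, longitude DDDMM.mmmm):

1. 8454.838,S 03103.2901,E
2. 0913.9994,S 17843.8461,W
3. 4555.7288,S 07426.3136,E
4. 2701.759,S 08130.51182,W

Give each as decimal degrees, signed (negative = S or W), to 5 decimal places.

Point 1:
  Lat: split at 2 digits → 84° and 54.838′; 84 + 54.838/60 = 84.913967
  S ⇒ negate
  Lon: split at 3 digits → 031° and 3.2901′; 31 + 3.2901/60 = 31.054835
  E → positive
Point 2:
  φ: degrees = first 2 digits = 9, minutes = 13.9994; 9 + 13.9994/60 = 9.233323
  hemisphere S, so the sign is −
  Lon: degrees = first 3 digits = 178, minutes = 43.8461; 178 + 43.8461/60 = 178.730768
  hemisphere W, so the sign is −
Point 3:
  φ: split at 2 digits → 45° and 55.7288′; 45 + 55.7288/60 = 45.928813
  S ⇒ negate
  Lon: degrees = first 3 digits = 74, minutes = 26.3136; 74 + 26.3136/60 = 74.438560
  E → positive
Point 4:
  φ: split at 2 digits → 27° and 1.759′; 27 + 1.759/60 = 27.029317
  S ⇒ negate
  λ: degrees = first 3 digits = 81, minutes = 30.51182; 81 + 30.51182/60 = 81.508530
  W ⇒ negate

1. -84.91397, 31.05484
2. -9.23332, -178.73077
3. -45.92881, 74.43856
4. -27.02932, -81.50853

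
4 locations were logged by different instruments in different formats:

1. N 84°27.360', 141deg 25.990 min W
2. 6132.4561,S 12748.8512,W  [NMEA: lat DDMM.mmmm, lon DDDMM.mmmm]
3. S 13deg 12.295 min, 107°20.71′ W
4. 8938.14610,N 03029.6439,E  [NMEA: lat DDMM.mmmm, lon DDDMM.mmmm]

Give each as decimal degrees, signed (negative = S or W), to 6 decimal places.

1. 84.456000, -141.433167
2. -61.540935, -127.814187
3. -13.204917, -107.345167
4. 89.635768, 30.494065

Point 1:
  Latitude: 84 + 27.36/60 = 84.4560000
  N ⇒ keep positive
  λ: 25.99′ = 0.433167°; total 141.4331667
  W ⇒ negate
Point 2:
  φ: degrees = first 2 digits = 61, minutes = 32.4561; 61 + 32.4561/60 = 61.5409350
  S → negative
  Lon: split at 3 digits → 127° and 48.8512′; 127 + 48.8512/60 = 127.8141867
  hemisphere W, so the sign is −
Point 3:
  φ: 13 + 12.295/60 = 13.2049167
  hemisphere S, so the sign is −
  Longitude: 107 + 20.71/60 = 107.3451667
  hemisphere W, so the sign is −
Point 4:
  Lat: degrees = first 2 digits = 89, minutes = 38.1461; 89 + 38.1461/60 = 89.6357683
  N ⇒ keep positive
  Lon: split at 3 digits → 030° and 29.6439′; 30 + 29.6439/60 = 30.4940650
  E → positive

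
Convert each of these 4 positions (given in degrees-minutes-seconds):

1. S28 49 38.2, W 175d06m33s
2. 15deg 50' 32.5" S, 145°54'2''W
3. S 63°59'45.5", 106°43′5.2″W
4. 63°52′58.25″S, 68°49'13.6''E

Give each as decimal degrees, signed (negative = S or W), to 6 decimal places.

1. -28.827278, -175.109167
2. -15.842361, -145.900556
3. -63.995972, -106.718111
4. -63.882847, 68.820444

Point 1:
  Latitude: 28° + 49/60 + 38.2/3600 = 28 + 0.816667 + 0.010611 = 28.8272778
  hemisphere S, so the sign is −
  Longitude: 6′ + 33″ = 6.55000′; 175 + 6.55000/60 = 175.1091667
  hemisphere W, so the sign is −
Point 2:
  Latitude: 15 + 50/60 + 32.5/3600 = 15.8423611
  S ⇒ negate
  λ: 54′ + 2″ = 54.03333′; 145 + 54.03333/60 = 145.9005556
  W → negative
Point 3:
  Latitude: 63 + 59/60 + 45.5/3600 = 63.9959722
  hemisphere S, so the sign is −
  Lon: 106 + 43/60 + 5.2/3600 = 106.7181111
  W ⇒ negate
Point 4:
  φ: 63 + 52/60 + 58.25/3600 = 63.8828472
  S ⇒ negate
  Longitude: 68 + 49/60 + 13.6/3600 = 68.8204444
  E → positive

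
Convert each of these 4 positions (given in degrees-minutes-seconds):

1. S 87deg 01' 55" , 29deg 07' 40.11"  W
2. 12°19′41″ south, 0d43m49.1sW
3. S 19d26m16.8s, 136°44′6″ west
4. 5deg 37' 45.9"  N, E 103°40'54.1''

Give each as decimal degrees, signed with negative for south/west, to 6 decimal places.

Point 1:
  Lat: 1′ + 55″ = 1.91667′; 87 + 1.91667/60 = 87.0319444
  hemisphere S, so the sign is −
  Lon: 7′ + 40.11″ = 7.66850′; 29 + 7.66850/60 = 29.1278083
  W → negative
Point 2:
  φ: 12° + 19/60 + 41/3600 = 12 + 0.316667 + 0.011389 = 12.3280556
  hemisphere S, so the sign is −
  Lon: 0° + 43/60 + 49.1/3600 = 0 + 0.716667 + 0.013639 = 0.7303056
  W ⇒ negate
Point 3:
  Latitude: 26′ + 16.8″ = 26.28000′; 19 + 26.28000/60 = 19.4380000
  S ⇒ negate
  Longitude: 44′ + 6″ = 44.10000′; 136 + 44.10000/60 = 136.7350000
  W ⇒ negate
Point 4:
  φ: 5° + 37/60 + 45.9/3600 = 5 + 0.616667 + 0.012750 = 5.6294167
  N → positive
  Lon: 40′ + 54.1″ = 40.90167′; 103 + 40.90167/60 = 103.6816944
  E → positive

1. -87.031944, -29.127808
2. -12.328056, -0.730306
3. -19.438000, -136.735000
4. 5.629417, 103.681694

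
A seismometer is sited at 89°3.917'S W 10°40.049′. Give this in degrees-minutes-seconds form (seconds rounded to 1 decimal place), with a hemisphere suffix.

Latitude: 3.91700′ → 3′ and 0.91700 × 60 = 55.020″
Lon: 40.04900′ → 40′ and 0.04900 × 60 = 2.940″

89°03′55.0″ S, 10°40′2.9″ W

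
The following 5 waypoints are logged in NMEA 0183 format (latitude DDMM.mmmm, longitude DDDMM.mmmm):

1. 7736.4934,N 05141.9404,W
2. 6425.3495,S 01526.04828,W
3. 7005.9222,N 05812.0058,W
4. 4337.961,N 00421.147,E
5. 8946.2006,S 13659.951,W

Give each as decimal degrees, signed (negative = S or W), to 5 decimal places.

Point 1:
  Latitude: split at 2 digits → 77° and 36.4934′; 77 + 36.4934/60 = 77.608223
  N ⇒ keep positive
  Lon: split at 3 digits → 051° and 41.9404′; 51 + 41.9404/60 = 51.699007
  W → negative
Point 2:
  Lat: split at 2 digits → 64° and 25.3495′; 64 + 25.3495/60 = 64.422492
  hemisphere S, so the sign is −
  Lon: split at 3 digits → 015° and 26.04828′; 15 + 26.04828/60 = 15.434138
  hemisphere W, so the sign is −
Point 3:
  Latitude: degrees = first 2 digits = 70, minutes = 5.9222; 70 + 5.9222/60 = 70.098703
  N ⇒ keep positive
  λ: degrees = first 3 digits = 58, minutes = 12.0058; 58 + 12.0058/60 = 58.200097
  W ⇒ negate
Point 4:
  Latitude: degrees = first 2 digits = 43, minutes = 37.961; 43 + 37.961/60 = 43.632683
  N ⇒ keep positive
  Lon: split at 3 digits → 004° and 21.147′; 4 + 21.147/60 = 4.352450
  E ⇒ keep positive
Point 5:
  Latitude: degrees = first 2 digits = 89, minutes = 46.2006; 89 + 46.2006/60 = 89.770010
  S → negative
  Lon: degrees = first 3 digits = 136, minutes = 59.951; 136 + 59.951/60 = 136.999183
  W → negative

1. 77.60822, -51.69901
2. -64.42249, -15.43414
3. 70.09870, -58.20010
4. 43.63268, 4.35245
5. -89.77001, -136.99918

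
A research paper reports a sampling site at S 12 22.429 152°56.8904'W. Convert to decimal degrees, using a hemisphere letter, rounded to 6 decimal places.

Latitude: 22.429′ = 0.373817°; total 12.3738167
Lon: 56.8904′ = 0.948173°; total 152.9481733

12.373817° S, 152.948173° W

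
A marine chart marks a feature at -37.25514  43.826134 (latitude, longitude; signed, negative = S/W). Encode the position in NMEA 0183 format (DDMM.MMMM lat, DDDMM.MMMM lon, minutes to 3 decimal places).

3715.308,S / 04349.568,E

Latitude is negative → S; |value| = 37.255140
φ: 37° + 0.255140 × 60 = 37° 15.30840′
Longitude: 43° + 0.826134 × 60 = 43° 49.56804′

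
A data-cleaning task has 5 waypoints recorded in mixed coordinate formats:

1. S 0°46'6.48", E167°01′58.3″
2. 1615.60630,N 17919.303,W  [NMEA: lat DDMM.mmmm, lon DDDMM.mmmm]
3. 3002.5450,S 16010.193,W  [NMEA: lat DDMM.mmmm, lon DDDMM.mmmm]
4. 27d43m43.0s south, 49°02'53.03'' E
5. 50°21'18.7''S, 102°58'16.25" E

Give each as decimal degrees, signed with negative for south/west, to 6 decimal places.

1. -0.768467, 167.032861
2. 16.260105, -179.321717
3. -30.042417, -160.169883
4. -27.728611, 49.048064
5. -50.355194, 102.971181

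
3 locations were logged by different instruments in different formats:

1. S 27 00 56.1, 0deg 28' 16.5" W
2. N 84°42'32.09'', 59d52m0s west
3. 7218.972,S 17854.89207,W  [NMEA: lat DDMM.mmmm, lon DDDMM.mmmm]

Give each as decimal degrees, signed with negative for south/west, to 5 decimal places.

1. -27.01558, -0.47125
2. 84.70891, -59.86667
3. -72.31620, -178.91487

Point 1:
  Latitude: 0′ + 56.1″ = 0.93500′; 27 + 0.93500/60 = 27.015583
  hemisphere S, so the sign is −
  Lon: 0 + 28/60 + 16.5/3600 = 0.471250
  W → negative
Point 2:
  Latitude: 84° + 42/60 + 32.09/3600 = 84 + 0.700000 + 0.008914 = 84.708914
  N ⇒ keep positive
  Lon: 59° + 52/60 + 0/3600 = 59 + 0.866667 + 0.000000 = 59.866667
  W → negative
Point 3:
  Latitude: split at 2 digits → 72° and 18.972′; 72 + 18.972/60 = 72.316200
  S → negative
  λ: degrees = first 3 digits = 178, minutes = 54.89207; 178 + 54.89207/60 = 178.914868
  W ⇒ negate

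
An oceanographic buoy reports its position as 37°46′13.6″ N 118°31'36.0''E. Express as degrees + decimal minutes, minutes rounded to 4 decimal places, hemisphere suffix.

37° 46.2267′ N, 118° 31.6000′ E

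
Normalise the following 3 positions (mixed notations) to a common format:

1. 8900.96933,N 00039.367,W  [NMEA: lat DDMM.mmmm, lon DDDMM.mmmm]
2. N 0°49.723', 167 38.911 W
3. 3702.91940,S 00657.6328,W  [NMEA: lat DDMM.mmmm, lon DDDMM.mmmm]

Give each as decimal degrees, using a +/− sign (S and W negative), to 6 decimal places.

1. 89.016156, -0.656117
2. 0.828717, -167.648517
3. -37.048657, -6.960547

Point 1:
  φ: degrees = first 2 digits = 89, minutes = 0.96933; 89 + 0.96933/60 = 89.0161555
  N → positive
  λ: split at 3 digits → 000° and 39.367′; 0 + 39.367/60 = 0.6561167
  W → negative
Point 2:
  φ: 49.723′ = 0.828717°; total 0.8287167
  N ⇒ keep positive
  Longitude: 38.911′ = 0.648517°; total 167.6485167
  hemisphere W, so the sign is −
Point 3:
  Latitude: degrees = first 2 digits = 37, minutes = 2.9194; 37 + 2.9194/60 = 37.0486567
  S → negative
  Lon: split at 3 digits → 006° and 57.6328′; 6 + 57.6328/60 = 6.9605467
  W ⇒ negate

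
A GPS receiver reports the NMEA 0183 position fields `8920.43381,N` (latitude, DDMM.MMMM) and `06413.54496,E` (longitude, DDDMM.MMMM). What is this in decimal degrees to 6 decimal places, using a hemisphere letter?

89.340564° N, 64.225749° E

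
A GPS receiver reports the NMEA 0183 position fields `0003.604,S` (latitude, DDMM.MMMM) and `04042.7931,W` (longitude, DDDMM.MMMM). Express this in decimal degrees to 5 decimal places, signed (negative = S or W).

φ: split at 2 digits → 00° and 3.604′; 0 + 3.604/60 = 0.060067
S ⇒ negate
λ: split at 3 digits → 040° and 42.7931′; 40 + 42.7931/60 = 40.713218
W ⇒ negate

-0.06007, -40.71322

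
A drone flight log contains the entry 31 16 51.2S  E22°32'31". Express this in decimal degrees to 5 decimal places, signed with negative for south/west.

-31.28089, 22.54194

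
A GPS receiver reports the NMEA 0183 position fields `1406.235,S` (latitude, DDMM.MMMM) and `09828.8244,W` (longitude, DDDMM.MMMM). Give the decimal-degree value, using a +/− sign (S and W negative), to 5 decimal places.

Latitude: split at 2 digits → 14° and 6.235′; 14 + 6.235/60 = 14.103917
S ⇒ negate
Lon: split at 3 digits → 098° and 28.8244′; 98 + 28.8244/60 = 98.480407
hemisphere W, so the sign is −

-14.10392, -98.48041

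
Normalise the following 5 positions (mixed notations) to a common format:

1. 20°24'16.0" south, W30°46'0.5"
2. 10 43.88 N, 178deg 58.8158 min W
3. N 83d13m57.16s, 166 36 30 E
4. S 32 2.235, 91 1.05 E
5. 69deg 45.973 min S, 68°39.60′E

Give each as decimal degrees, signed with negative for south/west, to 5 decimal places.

Point 1:
  Lat: 24′ + 16″ = 24.26667′; 20 + 24.26667/60 = 20.404444
  hemisphere S, so the sign is −
  Lon: 30° + 46/60 + 0.5/3600 = 30 + 0.766667 + 0.000139 = 30.766806
  W → negative
Point 2:
  Latitude: 10 + 43.88/60 = 10.731333
  N ⇒ keep positive
  λ: 178 + 58.8158/60 = 178.980263
  hemisphere W, so the sign is −
Point 3:
  Lat: 13′ + 57.16″ = 13.95267′; 83 + 13.95267/60 = 83.232544
  N ⇒ keep positive
  λ: 166 + 36/60 + 30/3600 = 166.608333
  E → positive
Point 4:
  Lat: 2.235′ = 0.037250°; total 32.037250
  S ⇒ negate
  Longitude: 1.05′ = 0.017500°; total 91.017500
  E ⇒ keep positive
Point 5:
  Latitude: 69 + 45.973/60 = 69.766217
  S → negative
  Lon: 68 + 39.6/60 = 68.660000
  E ⇒ keep positive

1. -20.40444, -30.76681
2. 10.73133, -178.98026
3. 83.23254, 166.60833
4. -32.03725, 91.01750
5. -69.76622, 68.66000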